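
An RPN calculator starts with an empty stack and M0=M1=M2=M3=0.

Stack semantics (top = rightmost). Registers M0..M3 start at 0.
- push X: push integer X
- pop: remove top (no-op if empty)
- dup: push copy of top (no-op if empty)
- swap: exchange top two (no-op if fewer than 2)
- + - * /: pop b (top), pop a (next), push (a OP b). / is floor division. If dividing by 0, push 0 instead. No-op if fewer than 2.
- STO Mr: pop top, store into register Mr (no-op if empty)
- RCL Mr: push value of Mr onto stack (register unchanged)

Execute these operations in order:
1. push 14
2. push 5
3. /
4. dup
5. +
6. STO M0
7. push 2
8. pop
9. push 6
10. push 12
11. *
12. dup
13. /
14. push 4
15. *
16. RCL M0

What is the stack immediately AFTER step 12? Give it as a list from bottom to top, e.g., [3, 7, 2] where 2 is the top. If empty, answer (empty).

After op 1 (push 14): stack=[14] mem=[0,0,0,0]
After op 2 (push 5): stack=[14,5] mem=[0,0,0,0]
After op 3 (/): stack=[2] mem=[0,0,0,0]
After op 4 (dup): stack=[2,2] mem=[0,0,0,0]
After op 5 (+): stack=[4] mem=[0,0,0,0]
After op 6 (STO M0): stack=[empty] mem=[4,0,0,0]
After op 7 (push 2): stack=[2] mem=[4,0,0,0]
After op 8 (pop): stack=[empty] mem=[4,0,0,0]
After op 9 (push 6): stack=[6] mem=[4,0,0,0]
After op 10 (push 12): stack=[6,12] mem=[4,0,0,0]
After op 11 (*): stack=[72] mem=[4,0,0,0]
After op 12 (dup): stack=[72,72] mem=[4,0,0,0]

[72, 72]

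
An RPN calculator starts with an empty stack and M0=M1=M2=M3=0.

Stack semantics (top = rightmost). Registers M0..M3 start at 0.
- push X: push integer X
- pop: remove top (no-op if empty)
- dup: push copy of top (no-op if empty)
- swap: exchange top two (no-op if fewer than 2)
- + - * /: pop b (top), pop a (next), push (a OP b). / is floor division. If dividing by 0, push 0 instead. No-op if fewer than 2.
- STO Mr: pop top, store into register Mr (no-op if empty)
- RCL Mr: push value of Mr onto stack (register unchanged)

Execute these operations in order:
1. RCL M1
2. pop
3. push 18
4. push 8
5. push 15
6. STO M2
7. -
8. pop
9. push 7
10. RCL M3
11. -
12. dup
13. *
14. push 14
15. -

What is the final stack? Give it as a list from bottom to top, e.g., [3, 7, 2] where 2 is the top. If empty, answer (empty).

Answer: [35]

Derivation:
After op 1 (RCL M1): stack=[0] mem=[0,0,0,0]
After op 2 (pop): stack=[empty] mem=[0,0,0,0]
After op 3 (push 18): stack=[18] mem=[0,0,0,0]
After op 4 (push 8): stack=[18,8] mem=[0,0,0,0]
After op 5 (push 15): stack=[18,8,15] mem=[0,0,0,0]
After op 6 (STO M2): stack=[18,8] mem=[0,0,15,0]
After op 7 (-): stack=[10] mem=[0,0,15,0]
After op 8 (pop): stack=[empty] mem=[0,0,15,0]
After op 9 (push 7): stack=[7] mem=[0,0,15,0]
After op 10 (RCL M3): stack=[7,0] mem=[0,0,15,0]
After op 11 (-): stack=[7] mem=[0,0,15,0]
After op 12 (dup): stack=[7,7] mem=[0,0,15,0]
After op 13 (*): stack=[49] mem=[0,0,15,0]
After op 14 (push 14): stack=[49,14] mem=[0,0,15,0]
After op 15 (-): stack=[35] mem=[0,0,15,0]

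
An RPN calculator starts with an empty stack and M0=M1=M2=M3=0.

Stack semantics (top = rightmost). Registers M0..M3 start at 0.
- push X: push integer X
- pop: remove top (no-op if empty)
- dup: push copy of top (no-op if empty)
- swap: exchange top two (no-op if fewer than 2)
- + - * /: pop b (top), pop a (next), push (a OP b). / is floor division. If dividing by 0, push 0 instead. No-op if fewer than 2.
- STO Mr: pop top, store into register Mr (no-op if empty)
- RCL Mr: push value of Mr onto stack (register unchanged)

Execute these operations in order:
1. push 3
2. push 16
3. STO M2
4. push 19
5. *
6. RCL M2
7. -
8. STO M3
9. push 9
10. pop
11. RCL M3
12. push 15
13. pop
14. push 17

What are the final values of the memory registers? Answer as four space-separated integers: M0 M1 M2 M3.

After op 1 (push 3): stack=[3] mem=[0,0,0,0]
After op 2 (push 16): stack=[3,16] mem=[0,0,0,0]
After op 3 (STO M2): stack=[3] mem=[0,0,16,0]
After op 4 (push 19): stack=[3,19] mem=[0,0,16,0]
After op 5 (*): stack=[57] mem=[0,0,16,0]
After op 6 (RCL M2): stack=[57,16] mem=[0,0,16,0]
After op 7 (-): stack=[41] mem=[0,0,16,0]
After op 8 (STO M3): stack=[empty] mem=[0,0,16,41]
After op 9 (push 9): stack=[9] mem=[0,0,16,41]
After op 10 (pop): stack=[empty] mem=[0,0,16,41]
After op 11 (RCL M3): stack=[41] mem=[0,0,16,41]
After op 12 (push 15): stack=[41,15] mem=[0,0,16,41]
After op 13 (pop): stack=[41] mem=[0,0,16,41]
After op 14 (push 17): stack=[41,17] mem=[0,0,16,41]

Answer: 0 0 16 41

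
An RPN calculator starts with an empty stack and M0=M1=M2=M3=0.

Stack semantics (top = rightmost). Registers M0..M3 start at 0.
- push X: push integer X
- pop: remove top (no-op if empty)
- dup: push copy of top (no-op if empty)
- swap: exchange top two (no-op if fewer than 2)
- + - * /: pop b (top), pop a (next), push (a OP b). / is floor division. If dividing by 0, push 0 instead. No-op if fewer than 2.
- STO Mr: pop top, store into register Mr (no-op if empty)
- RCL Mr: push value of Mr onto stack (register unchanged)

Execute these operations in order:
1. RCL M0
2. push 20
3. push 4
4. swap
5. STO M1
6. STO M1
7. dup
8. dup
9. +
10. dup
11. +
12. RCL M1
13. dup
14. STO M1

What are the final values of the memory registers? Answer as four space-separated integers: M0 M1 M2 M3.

Answer: 0 4 0 0

Derivation:
After op 1 (RCL M0): stack=[0] mem=[0,0,0,0]
After op 2 (push 20): stack=[0,20] mem=[0,0,0,0]
After op 3 (push 4): stack=[0,20,4] mem=[0,0,0,0]
After op 4 (swap): stack=[0,4,20] mem=[0,0,0,0]
After op 5 (STO M1): stack=[0,4] mem=[0,20,0,0]
After op 6 (STO M1): stack=[0] mem=[0,4,0,0]
After op 7 (dup): stack=[0,0] mem=[0,4,0,0]
After op 8 (dup): stack=[0,0,0] mem=[0,4,0,0]
After op 9 (+): stack=[0,0] mem=[0,4,0,0]
After op 10 (dup): stack=[0,0,0] mem=[0,4,0,0]
After op 11 (+): stack=[0,0] mem=[0,4,0,0]
After op 12 (RCL M1): stack=[0,0,4] mem=[0,4,0,0]
After op 13 (dup): stack=[0,0,4,4] mem=[0,4,0,0]
After op 14 (STO M1): stack=[0,0,4] mem=[0,4,0,0]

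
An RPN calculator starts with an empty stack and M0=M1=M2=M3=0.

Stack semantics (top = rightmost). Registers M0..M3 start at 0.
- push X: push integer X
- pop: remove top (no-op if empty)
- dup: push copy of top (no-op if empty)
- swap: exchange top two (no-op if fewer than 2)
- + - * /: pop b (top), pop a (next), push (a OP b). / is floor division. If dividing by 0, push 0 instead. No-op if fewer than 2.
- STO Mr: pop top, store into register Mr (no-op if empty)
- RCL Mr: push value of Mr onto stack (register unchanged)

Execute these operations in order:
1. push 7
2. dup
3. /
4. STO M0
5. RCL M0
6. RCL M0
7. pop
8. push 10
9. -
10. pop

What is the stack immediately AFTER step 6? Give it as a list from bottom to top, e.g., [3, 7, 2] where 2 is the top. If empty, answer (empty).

After op 1 (push 7): stack=[7] mem=[0,0,0,0]
After op 2 (dup): stack=[7,7] mem=[0,0,0,0]
After op 3 (/): stack=[1] mem=[0,0,0,0]
After op 4 (STO M0): stack=[empty] mem=[1,0,0,0]
After op 5 (RCL M0): stack=[1] mem=[1,0,0,0]
After op 6 (RCL M0): stack=[1,1] mem=[1,0,0,0]

[1, 1]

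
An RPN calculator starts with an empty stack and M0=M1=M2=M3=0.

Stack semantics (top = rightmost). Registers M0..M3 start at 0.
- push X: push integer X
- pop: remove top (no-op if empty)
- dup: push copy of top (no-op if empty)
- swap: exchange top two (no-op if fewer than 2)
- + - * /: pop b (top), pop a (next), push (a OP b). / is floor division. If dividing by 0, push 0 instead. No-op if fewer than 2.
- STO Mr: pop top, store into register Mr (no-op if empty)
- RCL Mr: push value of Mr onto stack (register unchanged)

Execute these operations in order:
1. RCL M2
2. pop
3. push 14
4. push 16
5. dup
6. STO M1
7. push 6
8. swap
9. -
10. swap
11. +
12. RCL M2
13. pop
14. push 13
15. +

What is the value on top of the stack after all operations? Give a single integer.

Answer: 17

Derivation:
After op 1 (RCL M2): stack=[0] mem=[0,0,0,0]
After op 2 (pop): stack=[empty] mem=[0,0,0,0]
After op 3 (push 14): stack=[14] mem=[0,0,0,0]
After op 4 (push 16): stack=[14,16] mem=[0,0,0,0]
After op 5 (dup): stack=[14,16,16] mem=[0,0,0,0]
After op 6 (STO M1): stack=[14,16] mem=[0,16,0,0]
After op 7 (push 6): stack=[14,16,6] mem=[0,16,0,0]
After op 8 (swap): stack=[14,6,16] mem=[0,16,0,0]
After op 9 (-): stack=[14,-10] mem=[0,16,0,0]
After op 10 (swap): stack=[-10,14] mem=[0,16,0,0]
After op 11 (+): stack=[4] mem=[0,16,0,0]
After op 12 (RCL M2): stack=[4,0] mem=[0,16,0,0]
After op 13 (pop): stack=[4] mem=[0,16,0,0]
After op 14 (push 13): stack=[4,13] mem=[0,16,0,0]
After op 15 (+): stack=[17] mem=[0,16,0,0]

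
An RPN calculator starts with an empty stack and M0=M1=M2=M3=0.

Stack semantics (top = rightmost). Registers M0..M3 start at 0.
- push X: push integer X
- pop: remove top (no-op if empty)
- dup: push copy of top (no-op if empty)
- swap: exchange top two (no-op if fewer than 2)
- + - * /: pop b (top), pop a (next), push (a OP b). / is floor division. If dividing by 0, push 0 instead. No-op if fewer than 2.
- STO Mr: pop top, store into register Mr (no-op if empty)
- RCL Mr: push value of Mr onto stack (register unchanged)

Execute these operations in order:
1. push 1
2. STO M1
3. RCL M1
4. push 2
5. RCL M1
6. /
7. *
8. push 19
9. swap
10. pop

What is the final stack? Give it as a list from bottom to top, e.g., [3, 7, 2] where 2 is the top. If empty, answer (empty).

After op 1 (push 1): stack=[1] mem=[0,0,0,0]
After op 2 (STO M1): stack=[empty] mem=[0,1,0,0]
After op 3 (RCL M1): stack=[1] mem=[0,1,0,0]
After op 4 (push 2): stack=[1,2] mem=[0,1,0,0]
After op 5 (RCL M1): stack=[1,2,1] mem=[0,1,0,0]
After op 6 (/): stack=[1,2] mem=[0,1,0,0]
After op 7 (*): stack=[2] mem=[0,1,0,0]
After op 8 (push 19): stack=[2,19] mem=[0,1,0,0]
After op 9 (swap): stack=[19,2] mem=[0,1,0,0]
After op 10 (pop): stack=[19] mem=[0,1,0,0]

Answer: [19]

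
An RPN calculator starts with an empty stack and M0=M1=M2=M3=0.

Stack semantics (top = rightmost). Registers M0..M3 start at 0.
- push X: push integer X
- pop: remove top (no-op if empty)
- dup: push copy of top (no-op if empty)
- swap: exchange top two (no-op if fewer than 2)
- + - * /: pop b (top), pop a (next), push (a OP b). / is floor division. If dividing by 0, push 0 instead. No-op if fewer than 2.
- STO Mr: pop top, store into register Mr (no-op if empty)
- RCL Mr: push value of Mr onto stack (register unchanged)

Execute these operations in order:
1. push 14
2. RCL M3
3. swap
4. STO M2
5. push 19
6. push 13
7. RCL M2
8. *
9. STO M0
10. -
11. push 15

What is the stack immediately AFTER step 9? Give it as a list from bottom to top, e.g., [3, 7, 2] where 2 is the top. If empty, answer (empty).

After op 1 (push 14): stack=[14] mem=[0,0,0,0]
After op 2 (RCL M3): stack=[14,0] mem=[0,0,0,0]
After op 3 (swap): stack=[0,14] mem=[0,0,0,0]
After op 4 (STO M2): stack=[0] mem=[0,0,14,0]
After op 5 (push 19): stack=[0,19] mem=[0,0,14,0]
After op 6 (push 13): stack=[0,19,13] mem=[0,0,14,0]
After op 7 (RCL M2): stack=[0,19,13,14] mem=[0,0,14,0]
After op 8 (*): stack=[0,19,182] mem=[0,0,14,0]
After op 9 (STO M0): stack=[0,19] mem=[182,0,14,0]

[0, 19]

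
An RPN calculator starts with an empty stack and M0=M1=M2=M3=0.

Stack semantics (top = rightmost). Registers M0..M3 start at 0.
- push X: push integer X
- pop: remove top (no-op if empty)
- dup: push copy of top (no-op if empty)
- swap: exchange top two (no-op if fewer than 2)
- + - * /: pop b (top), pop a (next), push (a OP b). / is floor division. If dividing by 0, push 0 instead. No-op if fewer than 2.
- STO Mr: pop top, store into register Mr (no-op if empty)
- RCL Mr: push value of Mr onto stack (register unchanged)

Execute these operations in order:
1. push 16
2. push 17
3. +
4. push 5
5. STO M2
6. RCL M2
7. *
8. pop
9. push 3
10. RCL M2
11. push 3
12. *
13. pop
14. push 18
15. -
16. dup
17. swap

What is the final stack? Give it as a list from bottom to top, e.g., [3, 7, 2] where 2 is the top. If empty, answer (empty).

After op 1 (push 16): stack=[16] mem=[0,0,0,0]
After op 2 (push 17): stack=[16,17] mem=[0,0,0,0]
After op 3 (+): stack=[33] mem=[0,0,0,0]
After op 4 (push 5): stack=[33,5] mem=[0,0,0,0]
After op 5 (STO M2): stack=[33] mem=[0,0,5,0]
After op 6 (RCL M2): stack=[33,5] mem=[0,0,5,0]
After op 7 (*): stack=[165] mem=[0,0,5,0]
After op 8 (pop): stack=[empty] mem=[0,0,5,0]
After op 9 (push 3): stack=[3] mem=[0,0,5,0]
After op 10 (RCL M2): stack=[3,5] mem=[0,0,5,0]
After op 11 (push 3): stack=[3,5,3] mem=[0,0,5,0]
After op 12 (*): stack=[3,15] mem=[0,0,5,0]
After op 13 (pop): stack=[3] mem=[0,0,5,0]
After op 14 (push 18): stack=[3,18] mem=[0,0,5,0]
After op 15 (-): stack=[-15] mem=[0,0,5,0]
After op 16 (dup): stack=[-15,-15] mem=[0,0,5,0]
After op 17 (swap): stack=[-15,-15] mem=[0,0,5,0]

Answer: [-15, -15]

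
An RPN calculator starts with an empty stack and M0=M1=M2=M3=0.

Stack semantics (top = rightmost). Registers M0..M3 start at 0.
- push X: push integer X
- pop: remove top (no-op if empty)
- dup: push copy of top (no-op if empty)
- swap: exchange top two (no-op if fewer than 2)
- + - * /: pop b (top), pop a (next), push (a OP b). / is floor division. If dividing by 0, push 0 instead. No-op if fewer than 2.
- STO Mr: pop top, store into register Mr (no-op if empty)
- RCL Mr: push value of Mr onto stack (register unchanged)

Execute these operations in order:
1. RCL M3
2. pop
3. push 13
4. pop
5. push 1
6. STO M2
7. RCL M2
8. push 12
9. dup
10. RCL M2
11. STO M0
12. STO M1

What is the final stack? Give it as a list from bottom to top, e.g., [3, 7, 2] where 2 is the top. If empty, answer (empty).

Answer: [1, 12]

Derivation:
After op 1 (RCL M3): stack=[0] mem=[0,0,0,0]
After op 2 (pop): stack=[empty] mem=[0,0,0,0]
After op 3 (push 13): stack=[13] mem=[0,0,0,0]
After op 4 (pop): stack=[empty] mem=[0,0,0,0]
After op 5 (push 1): stack=[1] mem=[0,0,0,0]
After op 6 (STO M2): stack=[empty] mem=[0,0,1,0]
After op 7 (RCL M2): stack=[1] mem=[0,0,1,0]
After op 8 (push 12): stack=[1,12] mem=[0,0,1,0]
After op 9 (dup): stack=[1,12,12] mem=[0,0,1,0]
After op 10 (RCL M2): stack=[1,12,12,1] mem=[0,0,1,0]
After op 11 (STO M0): stack=[1,12,12] mem=[1,0,1,0]
After op 12 (STO M1): stack=[1,12] mem=[1,12,1,0]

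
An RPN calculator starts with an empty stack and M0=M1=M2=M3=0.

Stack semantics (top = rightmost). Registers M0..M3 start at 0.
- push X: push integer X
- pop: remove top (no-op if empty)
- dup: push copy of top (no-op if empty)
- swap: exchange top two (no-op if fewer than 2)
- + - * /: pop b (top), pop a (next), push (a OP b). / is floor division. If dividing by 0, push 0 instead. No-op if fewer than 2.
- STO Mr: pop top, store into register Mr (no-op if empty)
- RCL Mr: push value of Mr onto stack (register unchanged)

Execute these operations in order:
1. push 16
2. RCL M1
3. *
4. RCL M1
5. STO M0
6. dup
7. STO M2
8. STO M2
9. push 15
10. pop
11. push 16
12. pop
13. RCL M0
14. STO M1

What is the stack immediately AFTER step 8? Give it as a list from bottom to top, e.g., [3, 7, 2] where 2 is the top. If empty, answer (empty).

After op 1 (push 16): stack=[16] mem=[0,0,0,0]
After op 2 (RCL M1): stack=[16,0] mem=[0,0,0,0]
After op 3 (*): stack=[0] mem=[0,0,0,0]
After op 4 (RCL M1): stack=[0,0] mem=[0,0,0,0]
After op 5 (STO M0): stack=[0] mem=[0,0,0,0]
After op 6 (dup): stack=[0,0] mem=[0,0,0,0]
After op 7 (STO M2): stack=[0] mem=[0,0,0,0]
After op 8 (STO M2): stack=[empty] mem=[0,0,0,0]

(empty)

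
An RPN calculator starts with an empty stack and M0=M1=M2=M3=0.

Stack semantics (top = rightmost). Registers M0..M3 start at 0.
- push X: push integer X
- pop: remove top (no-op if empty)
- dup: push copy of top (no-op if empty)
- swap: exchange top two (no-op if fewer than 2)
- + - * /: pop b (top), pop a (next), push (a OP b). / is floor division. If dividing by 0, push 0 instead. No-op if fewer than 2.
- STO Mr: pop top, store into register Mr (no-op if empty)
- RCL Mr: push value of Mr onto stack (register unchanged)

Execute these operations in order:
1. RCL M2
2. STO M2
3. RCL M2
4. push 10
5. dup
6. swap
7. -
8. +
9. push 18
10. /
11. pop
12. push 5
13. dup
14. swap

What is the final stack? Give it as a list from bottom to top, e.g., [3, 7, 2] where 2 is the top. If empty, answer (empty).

Answer: [5, 5]

Derivation:
After op 1 (RCL M2): stack=[0] mem=[0,0,0,0]
After op 2 (STO M2): stack=[empty] mem=[0,0,0,0]
After op 3 (RCL M2): stack=[0] mem=[0,0,0,0]
After op 4 (push 10): stack=[0,10] mem=[0,0,0,0]
After op 5 (dup): stack=[0,10,10] mem=[0,0,0,0]
After op 6 (swap): stack=[0,10,10] mem=[0,0,0,0]
After op 7 (-): stack=[0,0] mem=[0,0,0,0]
After op 8 (+): stack=[0] mem=[0,0,0,0]
After op 9 (push 18): stack=[0,18] mem=[0,0,0,0]
After op 10 (/): stack=[0] mem=[0,0,0,0]
After op 11 (pop): stack=[empty] mem=[0,0,0,0]
After op 12 (push 5): stack=[5] mem=[0,0,0,0]
After op 13 (dup): stack=[5,5] mem=[0,0,0,0]
After op 14 (swap): stack=[5,5] mem=[0,0,0,0]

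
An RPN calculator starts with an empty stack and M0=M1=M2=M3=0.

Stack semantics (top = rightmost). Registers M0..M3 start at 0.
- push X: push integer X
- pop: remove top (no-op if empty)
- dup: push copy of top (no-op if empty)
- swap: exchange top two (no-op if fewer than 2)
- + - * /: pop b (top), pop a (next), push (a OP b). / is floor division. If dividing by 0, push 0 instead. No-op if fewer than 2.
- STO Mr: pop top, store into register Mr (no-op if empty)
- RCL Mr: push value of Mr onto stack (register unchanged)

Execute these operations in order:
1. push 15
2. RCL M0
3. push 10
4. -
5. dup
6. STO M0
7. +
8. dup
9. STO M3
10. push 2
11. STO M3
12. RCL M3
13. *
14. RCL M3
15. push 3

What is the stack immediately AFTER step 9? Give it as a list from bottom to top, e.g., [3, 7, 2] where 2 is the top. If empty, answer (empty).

After op 1 (push 15): stack=[15] mem=[0,0,0,0]
After op 2 (RCL M0): stack=[15,0] mem=[0,0,0,0]
After op 3 (push 10): stack=[15,0,10] mem=[0,0,0,0]
After op 4 (-): stack=[15,-10] mem=[0,0,0,0]
After op 5 (dup): stack=[15,-10,-10] mem=[0,0,0,0]
After op 6 (STO M0): stack=[15,-10] mem=[-10,0,0,0]
After op 7 (+): stack=[5] mem=[-10,0,0,0]
After op 8 (dup): stack=[5,5] mem=[-10,0,0,0]
After op 9 (STO M3): stack=[5] mem=[-10,0,0,5]

[5]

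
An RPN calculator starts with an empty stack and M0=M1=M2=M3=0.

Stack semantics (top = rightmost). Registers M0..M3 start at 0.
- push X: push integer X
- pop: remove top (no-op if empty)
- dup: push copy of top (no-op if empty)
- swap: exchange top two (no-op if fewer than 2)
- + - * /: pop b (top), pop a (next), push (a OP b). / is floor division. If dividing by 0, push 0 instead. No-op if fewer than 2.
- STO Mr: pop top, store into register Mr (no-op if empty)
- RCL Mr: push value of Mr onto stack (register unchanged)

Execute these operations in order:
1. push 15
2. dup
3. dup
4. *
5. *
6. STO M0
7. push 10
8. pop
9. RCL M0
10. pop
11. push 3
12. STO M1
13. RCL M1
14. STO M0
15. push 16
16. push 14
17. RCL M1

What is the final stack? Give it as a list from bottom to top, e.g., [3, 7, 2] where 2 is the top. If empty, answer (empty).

After op 1 (push 15): stack=[15] mem=[0,0,0,0]
After op 2 (dup): stack=[15,15] mem=[0,0,0,0]
After op 3 (dup): stack=[15,15,15] mem=[0,0,0,0]
After op 4 (*): stack=[15,225] mem=[0,0,0,0]
After op 5 (*): stack=[3375] mem=[0,0,0,0]
After op 6 (STO M0): stack=[empty] mem=[3375,0,0,0]
After op 7 (push 10): stack=[10] mem=[3375,0,0,0]
After op 8 (pop): stack=[empty] mem=[3375,0,0,0]
After op 9 (RCL M0): stack=[3375] mem=[3375,0,0,0]
After op 10 (pop): stack=[empty] mem=[3375,0,0,0]
After op 11 (push 3): stack=[3] mem=[3375,0,0,0]
After op 12 (STO M1): stack=[empty] mem=[3375,3,0,0]
After op 13 (RCL M1): stack=[3] mem=[3375,3,0,0]
After op 14 (STO M0): stack=[empty] mem=[3,3,0,0]
After op 15 (push 16): stack=[16] mem=[3,3,0,0]
After op 16 (push 14): stack=[16,14] mem=[3,3,0,0]
After op 17 (RCL M1): stack=[16,14,3] mem=[3,3,0,0]

Answer: [16, 14, 3]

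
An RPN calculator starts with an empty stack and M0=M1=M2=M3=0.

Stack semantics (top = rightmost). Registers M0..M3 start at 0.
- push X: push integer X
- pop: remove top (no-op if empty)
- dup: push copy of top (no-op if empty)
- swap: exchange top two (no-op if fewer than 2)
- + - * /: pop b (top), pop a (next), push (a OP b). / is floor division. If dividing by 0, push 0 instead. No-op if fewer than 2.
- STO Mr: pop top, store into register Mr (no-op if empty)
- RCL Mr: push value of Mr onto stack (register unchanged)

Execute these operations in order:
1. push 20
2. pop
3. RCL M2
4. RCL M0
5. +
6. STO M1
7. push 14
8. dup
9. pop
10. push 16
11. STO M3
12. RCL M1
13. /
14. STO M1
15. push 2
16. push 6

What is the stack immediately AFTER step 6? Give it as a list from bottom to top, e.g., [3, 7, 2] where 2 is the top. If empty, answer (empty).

After op 1 (push 20): stack=[20] mem=[0,0,0,0]
After op 2 (pop): stack=[empty] mem=[0,0,0,0]
After op 3 (RCL M2): stack=[0] mem=[0,0,0,0]
After op 4 (RCL M0): stack=[0,0] mem=[0,0,0,0]
After op 5 (+): stack=[0] mem=[0,0,0,0]
After op 6 (STO M1): stack=[empty] mem=[0,0,0,0]

(empty)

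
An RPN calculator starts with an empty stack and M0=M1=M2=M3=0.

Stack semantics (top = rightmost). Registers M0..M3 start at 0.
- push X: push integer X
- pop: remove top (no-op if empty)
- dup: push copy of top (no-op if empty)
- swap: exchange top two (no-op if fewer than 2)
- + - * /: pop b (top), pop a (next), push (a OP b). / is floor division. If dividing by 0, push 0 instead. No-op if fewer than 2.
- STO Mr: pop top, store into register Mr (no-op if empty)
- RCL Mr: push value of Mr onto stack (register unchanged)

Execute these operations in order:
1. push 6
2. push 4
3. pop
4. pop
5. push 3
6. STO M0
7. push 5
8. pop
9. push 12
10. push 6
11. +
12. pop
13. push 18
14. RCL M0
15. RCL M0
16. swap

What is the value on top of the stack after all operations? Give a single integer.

After op 1 (push 6): stack=[6] mem=[0,0,0,0]
After op 2 (push 4): stack=[6,4] mem=[0,0,0,0]
After op 3 (pop): stack=[6] mem=[0,0,0,0]
After op 4 (pop): stack=[empty] mem=[0,0,0,0]
After op 5 (push 3): stack=[3] mem=[0,0,0,0]
After op 6 (STO M0): stack=[empty] mem=[3,0,0,0]
After op 7 (push 5): stack=[5] mem=[3,0,0,0]
After op 8 (pop): stack=[empty] mem=[3,0,0,0]
After op 9 (push 12): stack=[12] mem=[3,0,0,0]
After op 10 (push 6): stack=[12,6] mem=[3,0,0,0]
After op 11 (+): stack=[18] mem=[3,0,0,0]
After op 12 (pop): stack=[empty] mem=[3,0,0,0]
After op 13 (push 18): stack=[18] mem=[3,0,0,0]
After op 14 (RCL M0): stack=[18,3] mem=[3,0,0,0]
After op 15 (RCL M0): stack=[18,3,3] mem=[3,0,0,0]
After op 16 (swap): stack=[18,3,3] mem=[3,0,0,0]

Answer: 3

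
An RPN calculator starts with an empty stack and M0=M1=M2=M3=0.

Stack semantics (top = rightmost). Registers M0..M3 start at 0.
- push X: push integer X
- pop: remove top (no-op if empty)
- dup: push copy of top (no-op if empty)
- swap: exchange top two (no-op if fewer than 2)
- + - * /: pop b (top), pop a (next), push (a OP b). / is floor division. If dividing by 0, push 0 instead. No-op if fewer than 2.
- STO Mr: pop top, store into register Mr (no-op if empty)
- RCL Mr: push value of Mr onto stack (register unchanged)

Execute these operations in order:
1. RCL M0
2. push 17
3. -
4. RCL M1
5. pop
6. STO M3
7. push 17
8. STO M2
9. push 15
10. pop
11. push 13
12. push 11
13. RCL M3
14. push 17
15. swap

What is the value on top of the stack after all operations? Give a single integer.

After op 1 (RCL M0): stack=[0] mem=[0,0,0,0]
After op 2 (push 17): stack=[0,17] mem=[0,0,0,0]
After op 3 (-): stack=[-17] mem=[0,0,0,0]
After op 4 (RCL M1): stack=[-17,0] mem=[0,0,0,0]
After op 5 (pop): stack=[-17] mem=[0,0,0,0]
After op 6 (STO M3): stack=[empty] mem=[0,0,0,-17]
After op 7 (push 17): stack=[17] mem=[0,0,0,-17]
After op 8 (STO M2): stack=[empty] mem=[0,0,17,-17]
After op 9 (push 15): stack=[15] mem=[0,0,17,-17]
After op 10 (pop): stack=[empty] mem=[0,0,17,-17]
After op 11 (push 13): stack=[13] mem=[0,0,17,-17]
After op 12 (push 11): stack=[13,11] mem=[0,0,17,-17]
After op 13 (RCL M3): stack=[13,11,-17] mem=[0,0,17,-17]
After op 14 (push 17): stack=[13,11,-17,17] mem=[0,0,17,-17]
After op 15 (swap): stack=[13,11,17,-17] mem=[0,0,17,-17]

Answer: -17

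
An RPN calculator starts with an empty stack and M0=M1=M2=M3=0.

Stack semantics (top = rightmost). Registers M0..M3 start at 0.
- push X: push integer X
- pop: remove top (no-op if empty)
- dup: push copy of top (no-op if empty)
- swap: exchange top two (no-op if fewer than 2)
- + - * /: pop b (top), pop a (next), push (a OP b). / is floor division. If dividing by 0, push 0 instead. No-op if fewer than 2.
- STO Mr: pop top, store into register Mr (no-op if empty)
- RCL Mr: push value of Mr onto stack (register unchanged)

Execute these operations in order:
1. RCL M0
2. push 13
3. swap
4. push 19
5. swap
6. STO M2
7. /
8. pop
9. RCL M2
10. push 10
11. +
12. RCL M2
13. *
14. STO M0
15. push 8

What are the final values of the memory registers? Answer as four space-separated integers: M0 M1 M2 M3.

Answer: 0 0 0 0

Derivation:
After op 1 (RCL M0): stack=[0] mem=[0,0,0,0]
After op 2 (push 13): stack=[0,13] mem=[0,0,0,0]
After op 3 (swap): stack=[13,0] mem=[0,0,0,0]
After op 4 (push 19): stack=[13,0,19] mem=[0,0,0,0]
After op 5 (swap): stack=[13,19,0] mem=[0,0,0,0]
After op 6 (STO M2): stack=[13,19] mem=[0,0,0,0]
After op 7 (/): stack=[0] mem=[0,0,0,0]
After op 8 (pop): stack=[empty] mem=[0,0,0,0]
After op 9 (RCL M2): stack=[0] mem=[0,0,0,0]
After op 10 (push 10): stack=[0,10] mem=[0,0,0,0]
After op 11 (+): stack=[10] mem=[0,0,0,0]
After op 12 (RCL M2): stack=[10,0] mem=[0,0,0,0]
After op 13 (*): stack=[0] mem=[0,0,0,0]
After op 14 (STO M0): stack=[empty] mem=[0,0,0,0]
After op 15 (push 8): stack=[8] mem=[0,0,0,0]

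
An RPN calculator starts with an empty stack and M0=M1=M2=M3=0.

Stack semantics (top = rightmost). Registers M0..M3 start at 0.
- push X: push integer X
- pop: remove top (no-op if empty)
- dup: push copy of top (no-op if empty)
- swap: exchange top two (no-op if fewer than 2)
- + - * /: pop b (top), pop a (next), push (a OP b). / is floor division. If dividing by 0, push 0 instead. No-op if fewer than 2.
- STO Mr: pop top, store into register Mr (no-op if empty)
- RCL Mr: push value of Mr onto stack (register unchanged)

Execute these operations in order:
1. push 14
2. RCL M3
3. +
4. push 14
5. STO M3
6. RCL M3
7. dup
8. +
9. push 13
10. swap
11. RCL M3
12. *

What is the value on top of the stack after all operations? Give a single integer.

After op 1 (push 14): stack=[14] mem=[0,0,0,0]
After op 2 (RCL M3): stack=[14,0] mem=[0,0,0,0]
After op 3 (+): stack=[14] mem=[0,0,0,0]
After op 4 (push 14): stack=[14,14] mem=[0,0,0,0]
After op 5 (STO M3): stack=[14] mem=[0,0,0,14]
After op 6 (RCL M3): stack=[14,14] mem=[0,0,0,14]
After op 7 (dup): stack=[14,14,14] mem=[0,0,0,14]
After op 8 (+): stack=[14,28] mem=[0,0,0,14]
After op 9 (push 13): stack=[14,28,13] mem=[0,0,0,14]
After op 10 (swap): stack=[14,13,28] mem=[0,0,0,14]
After op 11 (RCL M3): stack=[14,13,28,14] mem=[0,0,0,14]
After op 12 (*): stack=[14,13,392] mem=[0,0,0,14]

Answer: 392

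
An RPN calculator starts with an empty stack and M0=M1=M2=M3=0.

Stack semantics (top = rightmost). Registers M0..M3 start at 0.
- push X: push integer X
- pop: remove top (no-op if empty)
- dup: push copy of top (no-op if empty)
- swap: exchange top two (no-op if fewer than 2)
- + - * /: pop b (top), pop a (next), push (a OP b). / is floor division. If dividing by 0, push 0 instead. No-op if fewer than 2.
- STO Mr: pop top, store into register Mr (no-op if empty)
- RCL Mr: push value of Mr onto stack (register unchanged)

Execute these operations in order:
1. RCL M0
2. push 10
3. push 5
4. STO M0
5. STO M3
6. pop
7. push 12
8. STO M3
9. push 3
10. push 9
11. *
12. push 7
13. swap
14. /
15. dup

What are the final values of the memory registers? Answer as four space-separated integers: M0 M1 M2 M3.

Answer: 5 0 0 12

Derivation:
After op 1 (RCL M0): stack=[0] mem=[0,0,0,0]
After op 2 (push 10): stack=[0,10] mem=[0,0,0,0]
After op 3 (push 5): stack=[0,10,5] mem=[0,0,0,0]
After op 4 (STO M0): stack=[0,10] mem=[5,0,0,0]
After op 5 (STO M3): stack=[0] mem=[5,0,0,10]
After op 6 (pop): stack=[empty] mem=[5,0,0,10]
After op 7 (push 12): stack=[12] mem=[5,0,0,10]
After op 8 (STO M3): stack=[empty] mem=[5,0,0,12]
After op 9 (push 3): stack=[3] mem=[5,0,0,12]
After op 10 (push 9): stack=[3,9] mem=[5,0,0,12]
After op 11 (*): stack=[27] mem=[5,0,0,12]
After op 12 (push 7): stack=[27,7] mem=[5,0,0,12]
After op 13 (swap): stack=[7,27] mem=[5,0,0,12]
After op 14 (/): stack=[0] mem=[5,0,0,12]
After op 15 (dup): stack=[0,0] mem=[5,0,0,12]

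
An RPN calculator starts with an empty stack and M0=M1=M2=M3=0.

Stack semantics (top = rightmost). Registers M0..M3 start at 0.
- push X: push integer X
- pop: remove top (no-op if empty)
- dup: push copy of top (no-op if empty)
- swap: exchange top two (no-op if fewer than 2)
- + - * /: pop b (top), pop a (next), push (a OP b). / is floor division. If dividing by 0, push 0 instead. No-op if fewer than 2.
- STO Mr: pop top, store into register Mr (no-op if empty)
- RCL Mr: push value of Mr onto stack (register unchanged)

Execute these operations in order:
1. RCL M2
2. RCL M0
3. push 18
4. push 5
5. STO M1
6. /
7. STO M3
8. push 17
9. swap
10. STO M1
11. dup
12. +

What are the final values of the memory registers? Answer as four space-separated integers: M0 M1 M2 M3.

Answer: 0 0 0 0

Derivation:
After op 1 (RCL M2): stack=[0] mem=[0,0,0,0]
After op 2 (RCL M0): stack=[0,0] mem=[0,0,0,0]
After op 3 (push 18): stack=[0,0,18] mem=[0,0,0,0]
After op 4 (push 5): stack=[0,0,18,5] mem=[0,0,0,0]
After op 5 (STO M1): stack=[0,0,18] mem=[0,5,0,0]
After op 6 (/): stack=[0,0] mem=[0,5,0,0]
After op 7 (STO M3): stack=[0] mem=[0,5,0,0]
After op 8 (push 17): stack=[0,17] mem=[0,5,0,0]
After op 9 (swap): stack=[17,0] mem=[0,5,0,0]
After op 10 (STO M1): stack=[17] mem=[0,0,0,0]
After op 11 (dup): stack=[17,17] mem=[0,0,0,0]
After op 12 (+): stack=[34] mem=[0,0,0,0]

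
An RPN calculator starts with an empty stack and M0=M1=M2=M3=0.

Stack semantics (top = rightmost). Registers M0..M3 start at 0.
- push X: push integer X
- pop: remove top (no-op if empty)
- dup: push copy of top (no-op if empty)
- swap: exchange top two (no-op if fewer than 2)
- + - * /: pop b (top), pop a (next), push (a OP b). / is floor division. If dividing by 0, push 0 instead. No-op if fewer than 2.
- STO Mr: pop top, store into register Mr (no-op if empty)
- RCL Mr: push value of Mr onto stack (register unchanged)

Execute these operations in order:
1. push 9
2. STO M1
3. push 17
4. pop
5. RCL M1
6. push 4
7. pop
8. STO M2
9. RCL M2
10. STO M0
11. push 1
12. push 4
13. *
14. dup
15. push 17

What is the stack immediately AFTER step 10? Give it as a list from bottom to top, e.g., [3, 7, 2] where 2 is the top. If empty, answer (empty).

After op 1 (push 9): stack=[9] mem=[0,0,0,0]
After op 2 (STO M1): stack=[empty] mem=[0,9,0,0]
After op 3 (push 17): stack=[17] mem=[0,9,0,0]
After op 4 (pop): stack=[empty] mem=[0,9,0,0]
After op 5 (RCL M1): stack=[9] mem=[0,9,0,0]
After op 6 (push 4): stack=[9,4] mem=[0,9,0,0]
After op 7 (pop): stack=[9] mem=[0,9,0,0]
After op 8 (STO M2): stack=[empty] mem=[0,9,9,0]
After op 9 (RCL M2): stack=[9] mem=[0,9,9,0]
After op 10 (STO M0): stack=[empty] mem=[9,9,9,0]

(empty)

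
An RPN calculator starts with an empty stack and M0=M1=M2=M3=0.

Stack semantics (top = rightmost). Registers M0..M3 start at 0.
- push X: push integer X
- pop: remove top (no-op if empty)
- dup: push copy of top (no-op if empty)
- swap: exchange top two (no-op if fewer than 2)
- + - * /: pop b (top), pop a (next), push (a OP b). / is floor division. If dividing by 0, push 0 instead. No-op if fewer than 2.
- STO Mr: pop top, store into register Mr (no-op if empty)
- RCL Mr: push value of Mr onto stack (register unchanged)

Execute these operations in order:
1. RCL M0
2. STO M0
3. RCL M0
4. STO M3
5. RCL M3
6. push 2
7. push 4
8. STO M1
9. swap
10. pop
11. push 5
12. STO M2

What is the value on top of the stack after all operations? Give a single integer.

Answer: 2

Derivation:
After op 1 (RCL M0): stack=[0] mem=[0,0,0,0]
After op 2 (STO M0): stack=[empty] mem=[0,0,0,0]
After op 3 (RCL M0): stack=[0] mem=[0,0,0,0]
After op 4 (STO M3): stack=[empty] mem=[0,0,0,0]
After op 5 (RCL M3): stack=[0] mem=[0,0,0,0]
After op 6 (push 2): stack=[0,2] mem=[0,0,0,0]
After op 7 (push 4): stack=[0,2,4] mem=[0,0,0,0]
After op 8 (STO M1): stack=[0,2] mem=[0,4,0,0]
After op 9 (swap): stack=[2,0] mem=[0,4,0,0]
After op 10 (pop): stack=[2] mem=[0,4,0,0]
After op 11 (push 5): stack=[2,5] mem=[0,4,0,0]
After op 12 (STO M2): stack=[2] mem=[0,4,5,0]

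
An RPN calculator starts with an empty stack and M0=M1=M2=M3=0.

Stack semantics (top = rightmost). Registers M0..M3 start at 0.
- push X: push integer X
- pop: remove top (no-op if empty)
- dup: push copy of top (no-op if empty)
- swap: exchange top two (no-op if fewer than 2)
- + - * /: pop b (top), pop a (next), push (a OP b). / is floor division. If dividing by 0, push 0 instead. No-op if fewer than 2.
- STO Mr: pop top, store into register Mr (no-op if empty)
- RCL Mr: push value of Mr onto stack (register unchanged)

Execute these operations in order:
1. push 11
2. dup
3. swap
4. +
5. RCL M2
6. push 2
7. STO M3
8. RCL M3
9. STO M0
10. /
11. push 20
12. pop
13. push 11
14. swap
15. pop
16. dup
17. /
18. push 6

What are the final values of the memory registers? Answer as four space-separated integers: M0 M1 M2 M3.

Answer: 2 0 0 2

Derivation:
After op 1 (push 11): stack=[11] mem=[0,0,0,0]
After op 2 (dup): stack=[11,11] mem=[0,0,0,0]
After op 3 (swap): stack=[11,11] mem=[0,0,0,0]
After op 4 (+): stack=[22] mem=[0,0,0,0]
After op 5 (RCL M2): stack=[22,0] mem=[0,0,0,0]
After op 6 (push 2): stack=[22,0,2] mem=[0,0,0,0]
After op 7 (STO M3): stack=[22,0] mem=[0,0,0,2]
After op 8 (RCL M3): stack=[22,0,2] mem=[0,0,0,2]
After op 9 (STO M0): stack=[22,0] mem=[2,0,0,2]
After op 10 (/): stack=[0] mem=[2,0,0,2]
After op 11 (push 20): stack=[0,20] mem=[2,0,0,2]
After op 12 (pop): stack=[0] mem=[2,0,0,2]
After op 13 (push 11): stack=[0,11] mem=[2,0,0,2]
After op 14 (swap): stack=[11,0] mem=[2,0,0,2]
After op 15 (pop): stack=[11] mem=[2,0,0,2]
After op 16 (dup): stack=[11,11] mem=[2,0,0,2]
After op 17 (/): stack=[1] mem=[2,0,0,2]
After op 18 (push 6): stack=[1,6] mem=[2,0,0,2]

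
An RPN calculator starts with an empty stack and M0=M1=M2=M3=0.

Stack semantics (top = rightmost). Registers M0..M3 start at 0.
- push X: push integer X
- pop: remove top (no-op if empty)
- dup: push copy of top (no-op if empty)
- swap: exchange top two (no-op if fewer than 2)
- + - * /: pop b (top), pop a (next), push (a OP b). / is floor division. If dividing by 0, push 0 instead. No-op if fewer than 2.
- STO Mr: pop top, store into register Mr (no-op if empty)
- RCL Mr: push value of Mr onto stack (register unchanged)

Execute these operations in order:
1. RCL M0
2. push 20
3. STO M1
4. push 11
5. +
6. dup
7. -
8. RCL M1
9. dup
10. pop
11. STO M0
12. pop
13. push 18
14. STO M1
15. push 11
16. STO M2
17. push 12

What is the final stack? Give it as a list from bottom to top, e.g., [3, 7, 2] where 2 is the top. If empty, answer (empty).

After op 1 (RCL M0): stack=[0] mem=[0,0,0,0]
After op 2 (push 20): stack=[0,20] mem=[0,0,0,0]
After op 3 (STO M1): stack=[0] mem=[0,20,0,0]
After op 4 (push 11): stack=[0,11] mem=[0,20,0,0]
After op 5 (+): stack=[11] mem=[0,20,0,0]
After op 6 (dup): stack=[11,11] mem=[0,20,0,0]
After op 7 (-): stack=[0] mem=[0,20,0,0]
After op 8 (RCL M1): stack=[0,20] mem=[0,20,0,0]
After op 9 (dup): stack=[0,20,20] mem=[0,20,0,0]
After op 10 (pop): stack=[0,20] mem=[0,20,0,0]
After op 11 (STO M0): stack=[0] mem=[20,20,0,0]
After op 12 (pop): stack=[empty] mem=[20,20,0,0]
After op 13 (push 18): stack=[18] mem=[20,20,0,0]
After op 14 (STO M1): stack=[empty] mem=[20,18,0,0]
After op 15 (push 11): stack=[11] mem=[20,18,0,0]
After op 16 (STO M2): stack=[empty] mem=[20,18,11,0]
After op 17 (push 12): stack=[12] mem=[20,18,11,0]

Answer: [12]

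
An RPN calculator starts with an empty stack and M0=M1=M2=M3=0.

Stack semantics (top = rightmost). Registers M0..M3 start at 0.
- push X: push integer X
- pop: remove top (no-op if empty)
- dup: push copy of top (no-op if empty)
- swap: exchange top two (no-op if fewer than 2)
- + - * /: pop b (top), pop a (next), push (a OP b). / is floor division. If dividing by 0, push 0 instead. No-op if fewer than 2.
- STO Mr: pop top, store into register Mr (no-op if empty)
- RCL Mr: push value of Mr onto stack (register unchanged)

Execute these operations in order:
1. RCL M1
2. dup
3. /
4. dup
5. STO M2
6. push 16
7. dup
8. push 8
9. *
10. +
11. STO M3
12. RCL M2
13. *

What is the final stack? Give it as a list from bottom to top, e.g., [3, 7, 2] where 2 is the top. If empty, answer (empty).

After op 1 (RCL M1): stack=[0] mem=[0,0,0,0]
After op 2 (dup): stack=[0,0] mem=[0,0,0,0]
After op 3 (/): stack=[0] mem=[0,0,0,0]
After op 4 (dup): stack=[0,0] mem=[0,0,0,0]
After op 5 (STO M2): stack=[0] mem=[0,0,0,0]
After op 6 (push 16): stack=[0,16] mem=[0,0,0,0]
After op 7 (dup): stack=[0,16,16] mem=[0,0,0,0]
After op 8 (push 8): stack=[0,16,16,8] mem=[0,0,0,0]
After op 9 (*): stack=[0,16,128] mem=[0,0,0,0]
After op 10 (+): stack=[0,144] mem=[0,0,0,0]
After op 11 (STO M3): stack=[0] mem=[0,0,0,144]
After op 12 (RCL M2): stack=[0,0] mem=[0,0,0,144]
After op 13 (*): stack=[0] mem=[0,0,0,144]

Answer: [0]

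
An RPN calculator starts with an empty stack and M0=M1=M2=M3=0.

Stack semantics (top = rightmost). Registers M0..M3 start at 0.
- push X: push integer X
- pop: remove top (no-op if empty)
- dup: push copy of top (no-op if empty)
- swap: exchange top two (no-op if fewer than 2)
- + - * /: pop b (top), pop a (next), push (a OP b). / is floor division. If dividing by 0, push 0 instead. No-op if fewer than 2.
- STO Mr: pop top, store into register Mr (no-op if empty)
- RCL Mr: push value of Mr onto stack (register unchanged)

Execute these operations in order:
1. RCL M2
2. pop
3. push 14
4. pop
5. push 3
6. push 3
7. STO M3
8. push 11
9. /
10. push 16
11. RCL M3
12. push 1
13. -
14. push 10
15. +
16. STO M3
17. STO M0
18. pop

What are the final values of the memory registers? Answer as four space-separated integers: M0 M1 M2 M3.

Answer: 16 0 0 12

Derivation:
After op 1 (RCL M2): stack=[0] mem=[0,0,0,0]
After op 2 (pop): stack=[empty] mem=[0,0,0,0]
After op 3 (push 14): stack=[14] mem=[0,0,0,0]
After op 4 (pop): stack=[empty] mem=[0,0,0,0]
After op 5 (push 3): stack=[3] mem=[0,0,0,0]
After op 6 (push 3): stack=[3,3] mem=[0,0,0,0]
After op 7 (STO M3): stack=[3] mem=[0,0,0,3]
After op 8 (push 11): stack=[3,11] mem=[0,0,0,3]
After op 9 (/): stack=[0] mem=[0,0,0,3]
After op 10 (push 16): stack=[0,16] mem=[0,0,0,3]
After op 11 (RCL M3): stack=[0,16,3] mem=[0,0,0,3]
After op 12 (push 1): stack=[0,16,3,1] mem=[0,0,0,3]
After op 13 (-): stack=[0,16,2] mem=[0,0,0,3]
After op 14 (push 10): stack=[0,16,2,10] mem=[0,0,0,3]
After op 15 (+): stack=[0,16,12] mem=[0,0,0,3]
After op 16 (STO M3): stack=[0,16] mem=[0,0,0,12]
After op 17 (STO M0): stack=[0] mem=[16,0,0,12]
After op 18 (pop): stack=[empty] mem=[16,0,0,12]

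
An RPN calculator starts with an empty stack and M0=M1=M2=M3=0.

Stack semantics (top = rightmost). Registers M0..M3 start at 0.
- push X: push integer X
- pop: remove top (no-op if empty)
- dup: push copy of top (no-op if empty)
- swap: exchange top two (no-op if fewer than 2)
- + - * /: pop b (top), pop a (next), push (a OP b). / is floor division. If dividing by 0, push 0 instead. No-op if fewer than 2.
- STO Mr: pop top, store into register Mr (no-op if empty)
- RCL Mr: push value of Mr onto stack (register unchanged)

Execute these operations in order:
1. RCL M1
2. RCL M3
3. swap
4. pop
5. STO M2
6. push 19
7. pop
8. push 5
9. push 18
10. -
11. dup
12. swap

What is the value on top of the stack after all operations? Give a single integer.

After op 1 (RCL M1): stack=[0] mem=[0,0,0,0]
After op 2 (RCL M3): stack=[0,0] mem=[0,0,0,0]
After op 3 (swap): stack=[0,0] mem=[0,0,0,0]
After op 4 (pop): stack=[0] mem=[0,0,0,0]
After op 5 (STO M2): stack=[empty] mem=[0,0,0,0]
After op 6 (push 19): stack=[19] mem=[0,0,0,0]
After op 7 (pop): stack=[empty] mem=[0,0,0,0]
After op 8 (push 5): stack=[5] mem=[0,0,0,0]
After op 9 (push 18): stack=[5,18] mem=[0,0,0,0]
After op 10 (-): stack=[-13] mem=[0,0,0,0]
After op 11 (dup): stack=[-13,-13] mem=[0,0,0,0]
After op 12 (swap): stack=[-13,-13] mem=[0,0,0,0]

Answer: -13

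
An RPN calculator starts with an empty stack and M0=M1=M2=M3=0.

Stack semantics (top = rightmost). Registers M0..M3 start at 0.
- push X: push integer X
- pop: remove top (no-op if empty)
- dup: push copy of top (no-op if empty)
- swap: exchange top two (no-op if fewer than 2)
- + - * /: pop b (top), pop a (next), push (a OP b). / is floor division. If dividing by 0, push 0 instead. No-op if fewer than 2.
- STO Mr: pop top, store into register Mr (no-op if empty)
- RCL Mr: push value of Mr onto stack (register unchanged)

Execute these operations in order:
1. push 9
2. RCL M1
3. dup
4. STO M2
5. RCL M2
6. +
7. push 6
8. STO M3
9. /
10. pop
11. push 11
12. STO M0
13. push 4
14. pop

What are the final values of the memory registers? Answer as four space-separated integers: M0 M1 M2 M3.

After op 1 (push 9): stack=[9] mem=[0,0,0,0]
After op 2 (RCL M1): stack=[9,0] mem=[0,0,0,0]
After op 3 (dup): stack=[9,0,0] mem=[0,0,0,0]
After op 4 (STO M2): stack=[9,0] mem=[0,0,0,0]
After op 5 (RCL M2): stack=[9,0,0] mem=[0,0,0,0]
After op 6 (+): stack=[9,0] mem=[0,0,0,0]
After op 7 (push 6): stack=[9,0,6] mem=[0,0,0,0]
After op 8 (STO M3): stack=[9,0] mem=[0,0,0,6]
After op 9 (/): stack=[0] mem=[0,0,0,6]
After op 10 (pop): stack=[empty] mem=[0,0,0,6]
After op 11 (push 11): stack=[11] mem=[0,0,0,6]
After op 12 (STO M0): stack=[empty] mem=[11,0,0,6]
After op 13 (push 4): stack=[4] mem=[11,0,0,6]
After op 14 (pop): stack=[empty] mem=[11,0,0,6]

Answer: 11 0 0 6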